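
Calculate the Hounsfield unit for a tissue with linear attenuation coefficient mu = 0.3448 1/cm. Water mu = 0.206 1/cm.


HU = ((mu_tissue - mu_water) / mu_water) * 1000
HU = ((0.3448 - 0.206) / 0.206) * 1000
HU = 673.8


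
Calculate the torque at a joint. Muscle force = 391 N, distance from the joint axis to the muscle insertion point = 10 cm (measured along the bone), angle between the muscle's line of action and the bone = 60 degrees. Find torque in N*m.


Torque = F * d * sin(theta)   (moment arm = d*sin(theta))
d = 10 cm = 0.1 m
Torque = 391 * 0.1 * sin(60)
Torque = 33.86 N*m


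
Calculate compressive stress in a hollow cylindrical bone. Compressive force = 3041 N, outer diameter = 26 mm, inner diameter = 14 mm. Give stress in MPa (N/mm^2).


A = pi*(r_o^2 - r_i^2)
r_o = 13 mm, r_i = 7 mm
A = 376.991 mm^2
sigma = F/A = 3041 / 376.991
sigma = 8.067 MPa


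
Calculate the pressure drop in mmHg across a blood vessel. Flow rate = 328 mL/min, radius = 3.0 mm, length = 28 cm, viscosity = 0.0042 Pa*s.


dP = 8*mu*L*Q / (pi*r^4)
Q = 328 mL/min = 5.46667e-06 m^3/s
dP = 202.109 Pa = 202.109 / 133.322 mmHg = 1.516 mmHg


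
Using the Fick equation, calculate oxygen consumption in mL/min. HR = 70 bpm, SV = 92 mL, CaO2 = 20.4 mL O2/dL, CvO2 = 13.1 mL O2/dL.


CO = HR*SV = 70*92/1000 = 6.44 L/min
a-v O2 diff = 20.4 - 13.1 = 7.3 mL/dL
VO2 = CO * (CaO2-CvO2) * 10 dL/L
VO2 = 6.44 * 7.3 * 10
VO2 = 470.1 mL/min


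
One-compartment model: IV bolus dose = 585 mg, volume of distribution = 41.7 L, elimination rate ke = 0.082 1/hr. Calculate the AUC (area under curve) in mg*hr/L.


C0 = Dose/Vd = 585/41.7 = 14.0288 mg/L
AUC = C0/ke = 14.0288/0.082
AUC = 171.1 mg*hr/L


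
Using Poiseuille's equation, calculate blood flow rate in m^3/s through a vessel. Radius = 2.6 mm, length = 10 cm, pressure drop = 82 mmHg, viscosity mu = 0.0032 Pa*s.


Q = pi*r^4*dP / (8*mu*L)
r = 0.0026 m, L = 0.1 m
dP = 82 mmHg = 10932.404 Pa
Q = 6.1308e-04 m^3/s


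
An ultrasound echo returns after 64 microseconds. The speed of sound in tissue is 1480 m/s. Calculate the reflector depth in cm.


depth = c * t / 2
t = 64 us = 6.4000e-05 s
depth = 1480 * 6.4000e-05 / 2
depth = 0.04736 m = 4.736 cm


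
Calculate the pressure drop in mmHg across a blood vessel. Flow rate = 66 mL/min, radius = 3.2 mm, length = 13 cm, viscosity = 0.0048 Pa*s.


dP = 8*mu*L*Q / (pi*r^4)
Q = 66 mL/min = 1.1e-06 m^3/s
dP = 16.6693 Pa = 16.6693 / 133.322 mmHg = 0.125 mmHg


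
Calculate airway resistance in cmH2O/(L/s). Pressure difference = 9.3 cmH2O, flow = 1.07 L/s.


R = dP / flow
R = 9.3 / 1.07
R = 8.692 cmH2O/(L/s)


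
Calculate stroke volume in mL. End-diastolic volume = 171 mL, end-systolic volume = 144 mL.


SV = EDV - ESV
SV = 171 - 144
SV = 27 mL


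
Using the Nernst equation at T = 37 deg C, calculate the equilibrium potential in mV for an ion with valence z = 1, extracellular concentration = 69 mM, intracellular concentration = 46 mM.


E = (RT/(zF)) * ln(C_out/C_in)
T = 37 + 273.15 = 310.15 K
E = (8.314 * 310.15 / (1 * 96485)) * ln(69/46)
E = 10.84 mV


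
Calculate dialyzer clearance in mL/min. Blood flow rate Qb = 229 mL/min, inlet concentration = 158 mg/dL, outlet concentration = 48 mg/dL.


K = Qb * (Cb_in - Cb_out) / Cb_in
K = 229 * (158 - 48) / 158
K = 159.4 mL/min


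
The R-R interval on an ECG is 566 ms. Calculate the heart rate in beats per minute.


HR = 60 / RR_interval(s)
RR = 566 ms = 0.566 s
HR = 60 / 0.566 = 106 bpm


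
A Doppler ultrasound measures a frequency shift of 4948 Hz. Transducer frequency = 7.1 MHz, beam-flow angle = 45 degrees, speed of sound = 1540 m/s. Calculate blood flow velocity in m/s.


v = fd * c / (2 * f0 * cos(theta))
v = 4948 * 1540 / (2 * 7.1000e+06 * cos(45))
v = 0.7589 m/s


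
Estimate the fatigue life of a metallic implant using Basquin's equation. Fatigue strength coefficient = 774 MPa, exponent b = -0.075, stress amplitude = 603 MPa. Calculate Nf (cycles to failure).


sigma_a = sigma_f' * (2Nf)^b
2Nf = (sigma_a/sigma_f')^(1/b)
2Nf = (603/774)^(1/-0.075)
2Nf = 27.902855
Nf = 13.95


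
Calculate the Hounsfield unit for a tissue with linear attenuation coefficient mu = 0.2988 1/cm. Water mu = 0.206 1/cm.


HU = ((mu_tissue - mu_water) / mu_water) * 1000
HU = ((0.2988 - 0.206) / 0.206) * 1000
HU = 450.5


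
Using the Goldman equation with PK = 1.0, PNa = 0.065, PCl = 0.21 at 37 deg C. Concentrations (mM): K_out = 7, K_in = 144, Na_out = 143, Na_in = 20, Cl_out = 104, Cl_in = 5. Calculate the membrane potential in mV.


Vm = (RT/F)*ln((PK*Ko + PNa*Nao + PCl*Cli)/(PK*Ki + PNa*Nai + PCl*Clo))
Numer = 17.345, Denom = 167.14
Vm = -60.55 mV


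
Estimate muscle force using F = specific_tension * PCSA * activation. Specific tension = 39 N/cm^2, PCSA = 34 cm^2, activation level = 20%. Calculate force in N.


F = sigma * PCSA * activation
F = 39 * 34 * 0.2
F = 265.2 N


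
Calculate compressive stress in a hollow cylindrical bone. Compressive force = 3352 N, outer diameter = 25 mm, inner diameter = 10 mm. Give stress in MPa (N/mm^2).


A = pi*(r_o^2 - r_i^2)
r_o = 12.5 mm, r_i = 5 mm
A = 412.334 mm^2
sigma = F/A = 3352 / 412.334
sigma = 8.129 MPa


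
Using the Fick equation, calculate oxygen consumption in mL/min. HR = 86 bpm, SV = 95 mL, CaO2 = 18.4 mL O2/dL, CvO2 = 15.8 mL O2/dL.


CO = HR*SV = 86*95/1000 = 8.17 L/min
a-v O2 diff = 18.4 - 15.8 = 2.6 mL/dL
VO2 = CO * (CaO2-CvO2) * 10 dL/L
VO2 = 8.17 * 2.6 * 10
VO2 = 212.4 mL/min


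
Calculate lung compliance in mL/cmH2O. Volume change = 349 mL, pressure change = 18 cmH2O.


C = dV / dP
C = 349 / 18
C = 19.39 mL/cmH2O


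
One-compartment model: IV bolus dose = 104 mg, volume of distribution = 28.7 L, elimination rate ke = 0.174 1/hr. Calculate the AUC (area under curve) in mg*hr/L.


C0 = Dose/Vd = 104/28.7 = 3.62369 mg/L
AUC = C0/ke = 3.62369/0.174
AUC = 20.83 mg*hr/L


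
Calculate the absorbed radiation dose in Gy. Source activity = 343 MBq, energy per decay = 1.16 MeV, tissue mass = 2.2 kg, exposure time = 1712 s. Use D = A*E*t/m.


A = 343 MBq = 3.4300e+08 Bq
E = 1.16 MeV = 1.85832e-13 J
D = A*E*t/m = 3.4300e+08*1.85832e-13*1712/2.2
D = 0.0496 Gy


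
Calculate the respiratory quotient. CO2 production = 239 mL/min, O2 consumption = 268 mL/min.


RQ = VCO2 / VO2
RQ = 239 / 268
RQ = 0.8918


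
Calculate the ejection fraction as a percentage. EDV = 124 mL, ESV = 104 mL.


SV = EDV - ESV = 124 - 104 = 20 mL
EF = SV/EDV * 100 = 20/124 * 100
EF = 16.13%


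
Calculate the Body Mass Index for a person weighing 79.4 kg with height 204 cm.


BMI = weight / height^2
height = 204 cm = 2.04 m
BMI = 79.4 / 2.04^2
BMI = 19.08 kg/m^2


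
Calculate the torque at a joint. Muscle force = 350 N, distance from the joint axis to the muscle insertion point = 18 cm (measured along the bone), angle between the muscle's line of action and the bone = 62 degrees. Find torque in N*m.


Torque = F * d * sin(theta)   (moment arm = d*sin(theta))
d = 18 cm = 0.18 m
Torque = 350 * 0.18 * sin(62)
Torque = 55.63 N*m


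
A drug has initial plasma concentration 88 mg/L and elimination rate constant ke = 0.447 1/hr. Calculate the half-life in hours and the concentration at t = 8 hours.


t_half = ln(2) / ke = 0.693147 / 0.447 = 1.551 hr
C(t) = C0 * exp(-ke*t) = 88 * exp(-0.447*8)
C(8) = 2.463 mg/L


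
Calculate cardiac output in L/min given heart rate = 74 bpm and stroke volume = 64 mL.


CO = HR * SV
CO = 74 * 64 / 1000
CO = 4.736 L/min


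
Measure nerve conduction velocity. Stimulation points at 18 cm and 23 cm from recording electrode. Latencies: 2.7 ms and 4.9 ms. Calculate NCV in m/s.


Distance = (23 - 18) / 100 = 0.05 m
dt = (4.9 - 2.7) / 1000 = 0.0022 s
NCV = dist / dt = 22.73 m/s


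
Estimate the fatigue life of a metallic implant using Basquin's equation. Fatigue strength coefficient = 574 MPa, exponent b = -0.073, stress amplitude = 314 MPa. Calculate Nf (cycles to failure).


sigma_a = sigma_f' * (2Nf)^b
2Nf = (sigma_a/sigma_f')^(1/b)
2Nf = (314/574)^(1/-0.073)
2Nf = 3879.6975
Nf = 1940


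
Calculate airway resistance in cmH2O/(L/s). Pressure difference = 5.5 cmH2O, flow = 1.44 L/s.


R = dP / flow
R = 5.5 / 1.44
R = 3.819 cmH2O/(L/s)


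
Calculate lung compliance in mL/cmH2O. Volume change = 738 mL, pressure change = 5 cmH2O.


C = dV / dP
C = 738 / 5
C = 147.6 mL/cmH2O


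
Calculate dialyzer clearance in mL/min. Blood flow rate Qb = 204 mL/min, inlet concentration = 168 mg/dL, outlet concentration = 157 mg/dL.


K = Qb * (Cb_in - Cb_out) / Cb_in
K = 204 * (168 - 157) / 168
K = 13.36 mL/min


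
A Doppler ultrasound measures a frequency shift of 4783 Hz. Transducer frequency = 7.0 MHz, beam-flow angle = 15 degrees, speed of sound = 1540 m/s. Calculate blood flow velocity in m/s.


v = fd * c / (2 * f0 * cos(theta))
v = 4783 * 1540 / (2 * 7.0000e+06 * cos(15))
v = 0.5447 m/s


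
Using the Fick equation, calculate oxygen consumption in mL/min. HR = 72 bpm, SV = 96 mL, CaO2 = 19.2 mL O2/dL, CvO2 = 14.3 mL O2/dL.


CO = HR*SV = 72*96/1000 = 6.912 L/min
a-v O2 diff = 19.2 - 14.3 = 4.9 mL/dL
VO2 = CO * (CaO2-CvO2) * 10 dL/L
VO2 = 6.912 * 4.9 * 10
VO2 = 338.7 mL/min


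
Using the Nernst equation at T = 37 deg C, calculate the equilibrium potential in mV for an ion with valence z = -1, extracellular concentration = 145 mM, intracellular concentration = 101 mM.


E = (RT/(zF)) * ln(C_out/C_in)
T = 37 + 273.15 = 310.15 K
E = (8.314 * 310.15 / (-1 * 96485)) * ln(145/101)
E = -9.664 mV


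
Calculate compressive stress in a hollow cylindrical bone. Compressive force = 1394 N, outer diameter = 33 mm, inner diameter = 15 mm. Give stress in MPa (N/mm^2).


A = pi*(r_o^2 - r_i^2)
r_o = 16.5 mm, r_i = 7.5 mm
A = 678.584 mm^2
sigma = F/A = 1394 / 678.584
sigma = 2.054 MPa


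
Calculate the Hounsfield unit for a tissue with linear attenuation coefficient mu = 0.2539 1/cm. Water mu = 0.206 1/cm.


HU = ((mu_tissue - mu_water) / mu_water) * 1000
HU = ((0.2539 - 0.206) / 0.206) * 1000
HU = 232.5


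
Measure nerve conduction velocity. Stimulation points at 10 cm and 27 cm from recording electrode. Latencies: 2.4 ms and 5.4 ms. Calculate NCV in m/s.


Distance = (27 - 10) / 100 = 0.17 m
dt = (5.4 - 2.4) / 1000 = 0.003 s
NCV = dist / dt = 56.67 m/s


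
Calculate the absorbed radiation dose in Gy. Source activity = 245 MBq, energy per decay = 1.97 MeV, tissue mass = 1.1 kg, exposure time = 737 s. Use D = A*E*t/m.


A = 245 MBq = 2.4500e+08 Bq
E = 1.97 MeV = 3.15594e-13 J
D = A*E*t/m = 2.4500e+08*3.15594e-13*737/1.1
D = 0.0518 Gy


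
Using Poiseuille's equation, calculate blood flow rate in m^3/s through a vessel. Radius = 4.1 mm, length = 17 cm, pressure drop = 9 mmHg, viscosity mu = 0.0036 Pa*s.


Q = pi*r^4*dP / (8*mu*L)
r = 0.0041 m, L = 0.17 m
dP = 9 mmHg = 1199.898 Pa
Q = 2.1756e-04 m^3/s


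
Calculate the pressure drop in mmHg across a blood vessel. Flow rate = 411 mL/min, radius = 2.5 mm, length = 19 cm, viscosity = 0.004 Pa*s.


dP = 8*mu*L*Q / (pi*r^4)
Q = 411 mL/min = 6.85e-06 m^3/s
dP = 339.378 Pa = 339.378 / 133.322 mmHg = 2.546 mmHg


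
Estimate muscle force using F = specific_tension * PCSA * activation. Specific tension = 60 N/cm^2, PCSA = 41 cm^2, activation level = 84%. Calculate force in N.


F = sigma * PCSA * activation
F = 60 * 41 * 0.84
F = 2066 N


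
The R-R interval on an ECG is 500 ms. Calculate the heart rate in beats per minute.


HR = 60 / RR_interval(s)
RR = 500 ms = 0.5 s
HR = 60 / 0.5 = 120 bpm


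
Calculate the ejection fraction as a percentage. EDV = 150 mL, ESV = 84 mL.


SV = EDV - ESV = 150 - 84 = 66 mL
EF = SV/EDV * 100 = 66/150 * 100
EF = 44%


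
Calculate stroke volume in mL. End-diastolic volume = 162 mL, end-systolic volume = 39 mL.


SV = EDV - ESV
SV = 162 - 39
SV = 123 mL


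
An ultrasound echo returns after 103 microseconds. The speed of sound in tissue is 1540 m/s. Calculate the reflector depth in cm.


depth = c * t / 2
t = 103 us = 1.0300e-04 s
depth = 1540 * 1.0300e-04 / 2
depth = 0.07931 m = 7.931 cm


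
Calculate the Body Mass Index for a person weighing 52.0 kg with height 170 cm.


BMI = weight / height^2
height = 170 cm = 1.7 m
BMI = 52.0 / 1.7^2
BMI = 17.99 kg/m^2


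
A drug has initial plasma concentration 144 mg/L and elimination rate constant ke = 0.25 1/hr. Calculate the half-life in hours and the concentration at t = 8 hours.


t_half = ln(2) / ke = 0.693147 / 0.25 = 2.773 hr
C(t) = C0 * exp(-ke*t) = 144 * exp(-0.25*8)
C(8) = 19.49 mg/L


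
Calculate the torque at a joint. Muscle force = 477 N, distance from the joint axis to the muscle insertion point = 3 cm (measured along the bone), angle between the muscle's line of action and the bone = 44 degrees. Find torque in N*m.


Torque = F * d * sin(theta)   (moment arm = d*sin(theta))
d = 3 cm = 0.03 m
Torque = 477 * 0.03 * sin(44)
Torque = 9.941 N*m


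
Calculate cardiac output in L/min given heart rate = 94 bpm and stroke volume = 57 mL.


CO = HR * SV
CO = 94 * 57 / 1000
CO = 5.358 L/min


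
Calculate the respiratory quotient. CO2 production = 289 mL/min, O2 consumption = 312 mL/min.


RQ = VCO2 / VO2
RQ = 289 / 312
RQ = 0.9263


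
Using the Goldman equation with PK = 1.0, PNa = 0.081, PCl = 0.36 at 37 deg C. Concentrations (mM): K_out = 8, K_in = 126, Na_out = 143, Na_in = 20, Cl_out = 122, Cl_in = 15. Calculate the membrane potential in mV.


Vm = (RT/F)*ln((PK*Ko + PNa*Nao + PCl*Cli)/(PK*Ki + PNa*Nai + PCl*Clo))
Numer = 24.983, Denom = 171.54
Vm = -51.49 mV


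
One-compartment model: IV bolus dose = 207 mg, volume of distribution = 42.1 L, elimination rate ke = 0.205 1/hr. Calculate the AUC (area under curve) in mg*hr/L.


C0 = Dose/Vd = 207/42.1 = 4.91686 mg/L
AUC = C0/ke = 4.91686/0.205
AUC = 23.98 mg*hr/L


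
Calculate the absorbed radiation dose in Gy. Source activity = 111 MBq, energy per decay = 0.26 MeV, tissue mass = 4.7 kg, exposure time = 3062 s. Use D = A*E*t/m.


A = 111 MBq = 1.1100e+08 Bq
E = 0.26 MeV = 4.1652e-14 J
D = A*E*t/m = 1.1100e+08*4.1652e-14*3062/4.7
D = 0.003012 Gy


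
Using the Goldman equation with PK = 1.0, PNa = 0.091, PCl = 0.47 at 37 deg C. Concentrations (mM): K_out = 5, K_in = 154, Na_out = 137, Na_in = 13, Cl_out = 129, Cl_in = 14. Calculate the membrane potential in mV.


Vm = (RT/F)*ln((PK*Ko + PNa*Nao + PCl*Cli)/(PK*Ki + PNa*Nai + PCl*Clo))
Numer = 24.047, Denom = 215.813
Vm = -58.65 mV


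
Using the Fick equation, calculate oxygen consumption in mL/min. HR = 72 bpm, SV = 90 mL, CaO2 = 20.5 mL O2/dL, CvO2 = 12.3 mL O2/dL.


CO = HR*SV = 72*90/1000 = 6.48 L/min
a-v O2 diff = 20.5 - 12.3 = 8.2 mL/dL
VO2 = CO * (CaO2-CvO2) * 10 dL/L
VO2 = 6.48 * 8.2 * 10
VO2 = 531.4 mL/min


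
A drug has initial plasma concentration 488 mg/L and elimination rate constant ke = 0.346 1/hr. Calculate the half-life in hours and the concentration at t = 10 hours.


t_half = ln(2) / ke = 0.693147 / 0.346 = 2.003 hr
C(t) = C0 * exp(-ke*t) = 488 * exp(-0.346*10)
C(10) = 15.34 mg/L


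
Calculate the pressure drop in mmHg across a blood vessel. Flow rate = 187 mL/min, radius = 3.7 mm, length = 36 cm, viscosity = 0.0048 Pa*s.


dP = 8*mu*L*Q / (pi*r^4)
Q = 187 mL/min = 3.11667e-06 m^3/s
dP = 73.1759 Pa = 73.1759 / 133.322 mmHg = 0.5489 mmHg


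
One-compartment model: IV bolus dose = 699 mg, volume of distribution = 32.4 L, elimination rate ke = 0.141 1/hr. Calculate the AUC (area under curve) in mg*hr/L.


C0 = Dose/Vd = 699/32.4 = 21.5741 mg/L
AUC = C0/ke = 21.5741/0.141
AUC = 153 mg*hr/L


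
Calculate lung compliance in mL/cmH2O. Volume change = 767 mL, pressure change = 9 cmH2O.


C = dV / dP
C = 767 / 9
C = 85.22 mL/cmH2O


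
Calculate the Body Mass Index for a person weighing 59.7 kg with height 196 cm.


BMI = weight / height^2
height = 196 cm = 1.96 m
BMI = 59.7 / 1.96^2
BMI = 15.54 kg/m^2


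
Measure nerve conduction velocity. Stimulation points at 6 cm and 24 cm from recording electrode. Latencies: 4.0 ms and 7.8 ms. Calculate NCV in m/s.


Distance = (24 - 6) / 100 = 0.18 m
dt = (7.8 - 4.0) / 1000 = 0.0038 s
NCV = dist / dt = 47.37 m/s


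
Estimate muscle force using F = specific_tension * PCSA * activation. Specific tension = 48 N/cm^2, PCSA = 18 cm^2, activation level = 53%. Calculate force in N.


F = sigma * PCSA * activation
F = 48 * 18 * 0.53
F = 457.9 N


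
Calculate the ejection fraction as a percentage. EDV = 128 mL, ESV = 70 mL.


SV = EDV - ESV = 128 - 70 = 58 mL
EF = SV/EDV * 100 = 58/128 * 100
EF = 45.31%


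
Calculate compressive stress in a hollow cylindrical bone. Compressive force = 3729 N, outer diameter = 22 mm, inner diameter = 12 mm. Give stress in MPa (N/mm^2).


A = pi*(r_o^2 - r_i^2)
r_o = 11 mm, r_i = 6 mm
A = 267.035 mm^2
sigma = F/A = 3729 / 267.035
sigma = 13.96 MPa


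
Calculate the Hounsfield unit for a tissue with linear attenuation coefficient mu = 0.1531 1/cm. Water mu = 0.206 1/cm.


HU = ((mu_tissue - mu_water) / mu_water) * 1000
HU = ((0.1531 - 0.206) / 0.206) * 1000
HU = -256.8


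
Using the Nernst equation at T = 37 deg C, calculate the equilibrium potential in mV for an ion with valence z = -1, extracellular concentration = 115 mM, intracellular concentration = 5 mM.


E = (RT/(zF)) * ln(C_out/C_in)
T = 37 + 273.15 = 310.15 K
E = (8.314 * 310.15 / (-1 * 96485)) * ln(115/5)
E = -83.8 mV


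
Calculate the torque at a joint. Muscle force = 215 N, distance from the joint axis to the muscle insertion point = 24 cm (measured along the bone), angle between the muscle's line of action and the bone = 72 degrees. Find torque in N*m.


Torque = F * d * sin(theta)   (moment arm = d*sin(theta))
d = 24 cm = 0.24 m
Torque = 215 * 0.24 * sin(72)
Torque = 49.07 N*m


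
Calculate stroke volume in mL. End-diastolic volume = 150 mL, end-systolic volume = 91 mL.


SV = EDV - ESV
SV = 150 - 91
SV = 59 mL


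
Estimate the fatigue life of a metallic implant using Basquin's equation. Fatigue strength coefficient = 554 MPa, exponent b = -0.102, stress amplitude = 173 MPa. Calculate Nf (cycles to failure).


sigma_a = sigma_f' * (2Nf)^b
2Nf = (sigma_a/sigma_f')^(1/b)
2Nf = (173/554)^(1/-0.102)
2Nf = 90266.394
Nf = 4.513e+04


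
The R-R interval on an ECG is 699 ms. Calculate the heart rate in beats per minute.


HR = 60 / RR_interval(s)
RR = 699 ms = 0.699 s
HR = 60 / 0.699 = 85.84 bpm


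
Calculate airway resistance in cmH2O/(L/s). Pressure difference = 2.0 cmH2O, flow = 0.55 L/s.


R = dP / flow
R = 2.0 / 0.55
R = 3.636 cmH2O/(L/s)


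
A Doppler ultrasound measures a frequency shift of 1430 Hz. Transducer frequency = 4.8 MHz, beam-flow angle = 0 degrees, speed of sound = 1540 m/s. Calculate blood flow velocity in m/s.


v = fd * c / (2 * f0 * cos(theta))
v = 1430 * 1540 / (2 * 4.8000e+06 * cos(0))
v = 0.2294 m/s


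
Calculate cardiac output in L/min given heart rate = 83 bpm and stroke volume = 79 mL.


CO = HR * SV
CO = 83 * 79 / 1000
CO = 6.557 L/min


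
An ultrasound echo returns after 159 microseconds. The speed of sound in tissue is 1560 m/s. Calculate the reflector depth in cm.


depth = c * t / 2
t = 159 us = 1.5900e-04 s
depth = 1560 * 1.5900e-04 / 2
depth = 0.12402 m = 12.402 cm


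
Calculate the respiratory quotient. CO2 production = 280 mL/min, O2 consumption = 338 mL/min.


RQ = VCO2 / VO2
RQ = 280 / 338
RQ = 0.8284


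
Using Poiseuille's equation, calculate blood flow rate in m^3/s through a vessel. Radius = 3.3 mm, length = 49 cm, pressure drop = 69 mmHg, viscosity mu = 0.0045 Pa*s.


Q = pi*r^4*dP / (8*mu*L)
r = 0.0033 m, L = 0.49 m
dP = 69 mmHg = 9199.218 Pa
Q = 1.9429e-04 m^3/s


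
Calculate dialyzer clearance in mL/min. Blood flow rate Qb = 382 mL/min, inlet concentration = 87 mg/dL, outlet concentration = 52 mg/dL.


K = Qb * (Cb_in - Cb_out) / Cb_in
K = 382 * (87 - 52) / 87
K = 153.7 mL/min


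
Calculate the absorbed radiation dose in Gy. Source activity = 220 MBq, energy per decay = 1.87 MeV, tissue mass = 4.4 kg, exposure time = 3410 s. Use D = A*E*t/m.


A = 220 MBq = 2.2000e+08 Bq
E = 1.87 MeV = 2.99574e-13 J
D = A*E*t/m = 2.2000e+08*2.99574e-13*3410/4.4
D = 0.05108 Gy


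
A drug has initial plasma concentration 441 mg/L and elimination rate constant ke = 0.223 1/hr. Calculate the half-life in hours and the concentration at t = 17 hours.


t_half = ln(2) / ke = 0.693147 / 0.223 = 3.108 hr
C(t) = C0 * exp(-ke*t) = 441 * exp(-0.223*17)
C(17) = 9.955 mg/L


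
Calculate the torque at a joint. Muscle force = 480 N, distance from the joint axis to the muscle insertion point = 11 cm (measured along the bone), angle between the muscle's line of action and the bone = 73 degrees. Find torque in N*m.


Torque = F * d * sin(theta)   (moment arm = d*sin(theta))
d = 11 cm = 0.11 m
Torque = 480 * 0.11 * sin(73)
Torque = 50.49 N*m


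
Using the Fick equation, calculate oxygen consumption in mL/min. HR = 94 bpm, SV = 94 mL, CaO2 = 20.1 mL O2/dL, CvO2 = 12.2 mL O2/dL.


CO = HR*SV = 94*94/1000 = 8.836 L/min
a-v O2 diff = 20.1 - 12.2 = 7.9 mL/dL
VO2 = CO * (CaO2-CvO2) * 10 dL/L
VO2 = 8.836 * 7.9 * 10
VO2 = 698 mL/min


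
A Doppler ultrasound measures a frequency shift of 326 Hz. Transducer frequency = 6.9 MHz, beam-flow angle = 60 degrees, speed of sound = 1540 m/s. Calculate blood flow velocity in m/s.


v = fd * c / (2 * f0 * cos(theta))
v = 326 * 1540 / (2 * 6.9000e+06 * cos(60))
v = 0.07276 m/s


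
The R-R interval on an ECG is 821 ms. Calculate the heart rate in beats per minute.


HR = 60 / RR_interval(s)
RR = 821 ms = 0.821 s
HR = 60 / 0.821 = 73.08 bpm


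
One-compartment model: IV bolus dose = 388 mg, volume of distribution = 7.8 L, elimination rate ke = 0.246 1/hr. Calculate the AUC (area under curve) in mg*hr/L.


C0 = Dose/Vd = 388/7.8 = 49.7436 mg/L
AUC = C0/ke = 49.7436/0.246
AUC = 202.2 mg*hr/L


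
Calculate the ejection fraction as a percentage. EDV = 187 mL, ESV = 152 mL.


SV = EDV - ESV = 187 - 152 = 35 mL
EF = SV/EDV * 100 = 35/187 * 100
EF = 18.72%


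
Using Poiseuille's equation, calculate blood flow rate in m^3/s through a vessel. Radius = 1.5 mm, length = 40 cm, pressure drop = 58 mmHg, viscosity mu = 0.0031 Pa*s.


Q = pi*r^4*dP / (8*mu*L)
r = 0.0015 m, L = 0.4 m
dP = 58 mmHg = 7732.676 Pa
Q = 1.2397e-05 m^3/s


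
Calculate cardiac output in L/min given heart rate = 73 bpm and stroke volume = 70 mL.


CO = HR * SV
CO = 73 * 70 / 1000
CO = 5.11 L/min


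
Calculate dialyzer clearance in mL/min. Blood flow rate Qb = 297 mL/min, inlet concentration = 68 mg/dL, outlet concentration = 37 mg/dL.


K = Qb * (Cb_in - Cb_out) / Cb_in
K = 297 * (68 - 37) / 68
K = 135.4 mL/min


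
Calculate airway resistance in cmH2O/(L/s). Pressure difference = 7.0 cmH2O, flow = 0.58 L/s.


R = dP / flow
R = 7.0 / 0.58
R = 12.07 cmH2O/(L/s)


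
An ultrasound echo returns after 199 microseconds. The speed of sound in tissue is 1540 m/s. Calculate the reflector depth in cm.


depth = c * t / 2
t = 199 us = 1.9900e-04 s
depth = 1540 * 1.9900e-04 / 2
depth = 0.15323 m = 15.323 cm


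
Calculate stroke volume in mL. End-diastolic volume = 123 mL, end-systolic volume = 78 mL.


SV = EDV - ESV
SV = 123 - 78
SV = 45 mL


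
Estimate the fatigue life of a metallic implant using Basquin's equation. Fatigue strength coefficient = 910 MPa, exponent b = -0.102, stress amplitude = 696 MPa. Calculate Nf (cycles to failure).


sigma_a = sigma_f' * (2Nf)^b
2Nf = (sigma_a/sigma_f')^(1/b)
2Nf = (696/910)^(1/-0.102)
2Nf = 13.851337
Nf = 6.926


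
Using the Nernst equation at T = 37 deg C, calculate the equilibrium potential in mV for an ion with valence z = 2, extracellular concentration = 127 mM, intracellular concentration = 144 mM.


E = (RT/(zF)) * ln(C_out/C_in)
T = 37 + 273.15 = 310.15 K
E = (8.314 * 310.15 / (2 * 96485)) * ln(127/144)
E = -1.679 mV


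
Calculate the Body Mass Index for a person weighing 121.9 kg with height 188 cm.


BMI = weight / height^2
height = 188 cm = 1.88 m
BMI = 121.9 / 1.88^2
BMI = 34.49 kg/m^2


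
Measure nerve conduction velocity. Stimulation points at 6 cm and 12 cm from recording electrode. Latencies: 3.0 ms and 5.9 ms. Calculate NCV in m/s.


Distance = (12 - 6) / 100 = 0.06 m
dt = (5.9 - 3.0) / 1000 = 0.0029 s
NCV = dist / dt = 20.69 m/s


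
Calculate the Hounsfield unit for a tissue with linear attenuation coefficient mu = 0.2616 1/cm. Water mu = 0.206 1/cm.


HU = ((mu_tissue - mu_water) / mu_water) * 1000
HU = ((0.2616 - 0.206) / 0.206) * 1000
HU = 269.9


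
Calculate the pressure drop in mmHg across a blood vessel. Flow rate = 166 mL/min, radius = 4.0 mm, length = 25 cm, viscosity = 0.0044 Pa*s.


dP = 8*mu*L*Q / (pi*r^4)
Q = 166 mL/min = 2.76667e-06 m^3/s
dP = 30.2726 Pa = 30.2726 / 133.322 mmHg = 0.2271 mmHg


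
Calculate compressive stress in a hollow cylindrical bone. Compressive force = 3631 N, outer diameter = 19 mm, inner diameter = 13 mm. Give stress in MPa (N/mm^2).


A = pi*(r_o^2 - r_i^2)
r_o = 9.5 mm, r_i = 6.5 mm
A = 150.796 mm^2
sigma = F/A = 3631 / 150.796
sigma = 24.08 MPa


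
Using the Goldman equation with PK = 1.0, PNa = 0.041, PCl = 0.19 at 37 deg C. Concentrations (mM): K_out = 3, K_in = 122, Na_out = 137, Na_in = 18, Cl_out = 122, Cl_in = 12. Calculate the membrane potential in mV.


Vm = (RT/F)*ln((PK*Ko + PNa*Nao + PCl*Cli)/(PK*Ki + PNa*Nai + PCl*Clo))
Numer = 10.897, Denom = 145.918
Vm = -69.34 mV


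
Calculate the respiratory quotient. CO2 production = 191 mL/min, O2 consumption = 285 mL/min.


RQ = VCO2 / VO2
RQ = 191 / 285
RQ = 0.6702


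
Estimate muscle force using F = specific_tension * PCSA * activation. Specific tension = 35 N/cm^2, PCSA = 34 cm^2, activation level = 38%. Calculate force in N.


F = sigma * PCSA * activation
F = 35 * 34 * 0.38
F = 452.2 N


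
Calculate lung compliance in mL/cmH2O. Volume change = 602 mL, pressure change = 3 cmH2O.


C = dV / dP
C = 602 / 3
C = 200.7 mL/cmH2O


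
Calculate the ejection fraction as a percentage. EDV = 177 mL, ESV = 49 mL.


SV = EDV - ESV = 177 - 49 = 128 mL
EF = SV/EDV * 100 = 128/177 * 100
EF = 72.32%


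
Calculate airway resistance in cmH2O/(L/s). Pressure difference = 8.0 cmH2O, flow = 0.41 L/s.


R = dP / flow
R = 8.0 / 0.41
R = 19.51 cmH2O/(L/s)


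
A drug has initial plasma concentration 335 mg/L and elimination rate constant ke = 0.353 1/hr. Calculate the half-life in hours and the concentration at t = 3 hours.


t_half = ln(2) / ke = 0.693147 / 0.353 = 1.964 hr
C(t) = C0 * exp(-ke*t) = 335 * exp(-0.353*3)
C(3) = 116.2 mg/L


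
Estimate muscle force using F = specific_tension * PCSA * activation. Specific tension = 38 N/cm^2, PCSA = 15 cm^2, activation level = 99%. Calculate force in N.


F = sigma * PCSA * activation
F = 38 * 15 * 0.99
F = 564.3 N


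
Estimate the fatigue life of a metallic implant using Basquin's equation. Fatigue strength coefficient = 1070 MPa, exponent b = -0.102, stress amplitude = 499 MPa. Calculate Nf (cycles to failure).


sigma_a = sigma_f' * (2Nf)^b
2Nf = (sigma_a/sigma_f')^(1/b)
2Nf = (499/1070)^(1/-0.102)
2Nf = 1769.5988
Nf = 884.8


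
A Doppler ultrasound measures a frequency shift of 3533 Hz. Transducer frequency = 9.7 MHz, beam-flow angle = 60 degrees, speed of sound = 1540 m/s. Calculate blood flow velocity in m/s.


v = fd * c / (2 * f0 * cos(theta))
v = 3533 * 1540 / (2 * 9.7000e+06 * cos(60))
v = 0.5609 m/s


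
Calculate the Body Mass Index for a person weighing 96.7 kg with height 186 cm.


BMI = weight / height^2
height = 186 cm = 1.86 m
BMI = 96.7 / 1.86^2
BMI = 27.95 kg/m^2


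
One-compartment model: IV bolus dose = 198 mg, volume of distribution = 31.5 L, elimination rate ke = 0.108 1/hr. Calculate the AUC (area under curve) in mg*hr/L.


C0 = Dose/Vd = 198/31.5 = 6.28571 mg/L
AUC = C0/ke = 6.28571/0.108
AUC = 58.2 mg*hr/L


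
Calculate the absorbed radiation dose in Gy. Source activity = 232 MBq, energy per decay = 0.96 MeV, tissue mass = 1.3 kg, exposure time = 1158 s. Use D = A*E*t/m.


A = 232 MBq = 2.3200e+08 Bq
E = 0.96 MeV = 1.53792e-13 J
D = A*E*t/m = 2.3200e+08*1.53792e-13*1158/1.3
D = 0.03178 Gy


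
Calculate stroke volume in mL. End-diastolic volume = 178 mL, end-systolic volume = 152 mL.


SV = EDV - ESV
SV = 178 - 152
SV = 26 mL


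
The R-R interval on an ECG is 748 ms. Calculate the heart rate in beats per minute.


HR = 60 / RR_interval(s)
RR = 748 ms = 0.748 s
HR = 60 / 0.748 = 80.21 bpm


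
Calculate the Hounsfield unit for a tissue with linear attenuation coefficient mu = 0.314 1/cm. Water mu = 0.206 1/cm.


HU = ((mu_tissue - mu_water) / mu_water) * 1000
HU = ((0.314 - 0.206) / 0.206) * 1000
HU = 524.3


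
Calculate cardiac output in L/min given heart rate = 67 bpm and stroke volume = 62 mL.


CO = HR * SV
CO = 67 * 62 / 1000
CO = 4.154 L/min


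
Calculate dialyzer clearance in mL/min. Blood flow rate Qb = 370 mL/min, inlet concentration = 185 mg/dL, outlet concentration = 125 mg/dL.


K = Qb * (Cb_in - Cb_out) / Cb_in
K = 370 * (185 - 125) / 185
K = 120 mL/min


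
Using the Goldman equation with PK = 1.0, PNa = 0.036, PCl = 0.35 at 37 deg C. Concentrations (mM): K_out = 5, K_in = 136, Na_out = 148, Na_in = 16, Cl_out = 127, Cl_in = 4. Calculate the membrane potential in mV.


Vm = (RT/F)*ln((PK*Ko + PNa*Nao + PCl*Cli)/(PK*Ki + PNa*Nai + PCl*Clo))
Numer = 11.728, Denom = 181.026
Vm = -73.14 mV


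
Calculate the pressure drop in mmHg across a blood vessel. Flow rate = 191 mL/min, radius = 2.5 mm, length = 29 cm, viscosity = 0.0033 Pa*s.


dP = 8*mu*L*Q / (pi*r^4)
Q = 191 mL/min = 3.18333e-06 m^3/s
dP = 198.597 Pa = 198.597 / 133.322 mmHg = 1.49 mmHg


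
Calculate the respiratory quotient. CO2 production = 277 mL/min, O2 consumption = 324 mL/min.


RQ = VCO2 / VO2
RQ = 277 / 324
RQ = 0.8549


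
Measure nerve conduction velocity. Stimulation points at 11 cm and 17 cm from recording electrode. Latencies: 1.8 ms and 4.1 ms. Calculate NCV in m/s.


Distance = (17 - 11) / 100 = 0.06 m
dt = (4.1 - 1.8) / 1000 = 0.0023 s
NCV = dist / dt = 26.09 m/s


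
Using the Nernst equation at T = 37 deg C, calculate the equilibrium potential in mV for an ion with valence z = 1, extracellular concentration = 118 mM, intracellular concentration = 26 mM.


E = (RT/(zF)) * ln(C_out/C_in)
T = 37 + 273.15 = 310.15 K
E = (8.314 * 310.15 / (1 * 96485)) * ln(118/26)
E = 40.42 mV


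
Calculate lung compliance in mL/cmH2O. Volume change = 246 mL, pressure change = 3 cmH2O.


C = dV / dP
C = 246 / 3
C = 82 mL/cmH2O


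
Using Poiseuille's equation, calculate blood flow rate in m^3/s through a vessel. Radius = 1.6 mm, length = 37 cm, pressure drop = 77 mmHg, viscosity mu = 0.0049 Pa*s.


Q = pi*r^4*dP / (8*mu*L)
r = 0.0016 m, L = 0.37 m
dP = 77 mmHg = 10265.794 Pa
Q = 1.4573e-05 m^3/s


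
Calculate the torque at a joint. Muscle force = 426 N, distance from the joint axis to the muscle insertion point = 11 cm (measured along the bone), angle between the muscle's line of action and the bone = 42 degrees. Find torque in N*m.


Torque = F * d * sin(theta)   (moment arm = d*sin(theta))
d = 11 cm = 0.11 m
Torque = 426 * 0.11 * sin(42)
Torque = 31.36 N*m


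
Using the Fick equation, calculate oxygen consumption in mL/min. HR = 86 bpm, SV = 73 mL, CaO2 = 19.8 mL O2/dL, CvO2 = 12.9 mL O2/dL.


CO = HR*SV = 86*73/1000 = 6.278 L/min
a-v O2 diff = 19.8 - 12.9 = 6.9 mL/dL
VO2 = CO * (CaO2-CvO2) * 10 dL/L
VO2 = 6.278 * 6.9 * 10
VO2 = 433.2 mL/min


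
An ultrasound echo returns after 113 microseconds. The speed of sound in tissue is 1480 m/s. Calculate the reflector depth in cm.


depth = c * t / 2
t = 113 us = 1.1300e-04 s
depth = 1480 * 1.1300e-04 / 2
depth = 0.08362 m = 8.362 cm


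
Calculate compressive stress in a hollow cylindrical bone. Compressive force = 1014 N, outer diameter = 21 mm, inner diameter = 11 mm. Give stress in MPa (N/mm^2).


A = pi*(r_o^2 - r_i^2)
r_o = 10.5 mm, r_i = 5.5 mm
A = 251.327 mm^2
sigma = F/A = 1014 / 251.327
sigma = 4.035 MPa


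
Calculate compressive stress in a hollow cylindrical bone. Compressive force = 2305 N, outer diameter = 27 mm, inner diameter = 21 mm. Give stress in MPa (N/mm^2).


A = pi*(r_o^2 - r_i^2)
r_o = 13.5 mm, r_i = 10.5 mm
A = 226.195 mm^2
sigma = F/A = 2305 / 226.195
sigma = 10.19 MPa


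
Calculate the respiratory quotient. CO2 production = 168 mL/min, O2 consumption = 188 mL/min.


RQ = VCO2 / VO2
RQ = 168 / 188
RQ = 0.8936


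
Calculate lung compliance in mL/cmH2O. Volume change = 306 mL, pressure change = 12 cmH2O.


C = dV / dP
C = 306 / 12
C = 25.5 mL/cmH2O


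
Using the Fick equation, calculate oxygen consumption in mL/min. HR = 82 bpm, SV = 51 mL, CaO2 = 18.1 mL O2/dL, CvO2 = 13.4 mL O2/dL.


CO = HR*SV = 82*51/1000 = 4.182 L/min
a-v O2 diff = 18.1 - 13.4 = 4.7 mL/dL
VO2 = CO * (CaO2-CvO2) * 10 dL/L
VO2 = 4.182 * 4.7 * 10
VO2 = 196.6 mL/min


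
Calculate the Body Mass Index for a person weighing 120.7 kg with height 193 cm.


BMI = weight / height^2
height = 193 cm = 1.93 m
BMI = 120.7 / 1.93^2
BMI = 32.4 kg/m^2


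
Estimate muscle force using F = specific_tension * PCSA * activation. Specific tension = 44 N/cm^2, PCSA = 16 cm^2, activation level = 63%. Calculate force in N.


F = sigma * PCSA * activation
F = 44 * 16 * 0.63
F = 443.5 N


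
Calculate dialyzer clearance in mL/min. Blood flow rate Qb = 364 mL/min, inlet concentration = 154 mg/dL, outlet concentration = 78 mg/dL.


K = Qb * (Cb_in - Cb_out) / Cb_in
K = 364 * (154 - 78) / 154
K = 179.6 mL/min


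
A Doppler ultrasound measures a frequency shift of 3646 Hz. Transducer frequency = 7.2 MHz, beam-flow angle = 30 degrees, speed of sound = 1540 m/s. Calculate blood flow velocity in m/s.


v = fd * c / (2 * f0 * cos(theta))
v = 3646 * 1540 / (2 * 7.2000e+06 * cos(30))
v = 0.4502 m/s


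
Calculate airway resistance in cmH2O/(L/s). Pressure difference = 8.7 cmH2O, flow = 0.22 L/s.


R = dP / flow
R = 8.7 / 0.22
R = 39.55 cmH2O/(L/s)


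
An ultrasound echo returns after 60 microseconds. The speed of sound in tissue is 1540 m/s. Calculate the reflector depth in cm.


depth = c * t / 2
t = 60 us = 6.0000e-05 s
depth = 1540 * 6.0000e-05 / 2
depth = 0.0462 m = 4.62 cm


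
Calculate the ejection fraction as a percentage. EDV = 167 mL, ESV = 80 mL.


SV = EDV - ESV = 167 - 80 = 87 mL
EF = SV/EDV * 100 = 87/167 * 100
EF = 52.1%


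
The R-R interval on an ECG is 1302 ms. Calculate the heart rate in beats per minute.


HR = 60 / RR_interval(s)
RR = 1302 ms = 1.302 s
HR = 60 / 1.302 = 46.08 bpm


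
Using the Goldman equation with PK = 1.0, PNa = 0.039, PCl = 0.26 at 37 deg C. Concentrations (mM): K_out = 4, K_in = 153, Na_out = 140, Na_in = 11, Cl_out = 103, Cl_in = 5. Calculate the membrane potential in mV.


Vm = (RT/F)*ln((PK*Ko + PNa*Nao + PCl*Cli)/(PK*Ki + PNa*Nai + PCl*Clo))
Numer = 10.76, Denom = 180.209
Vm = -75.32 mV


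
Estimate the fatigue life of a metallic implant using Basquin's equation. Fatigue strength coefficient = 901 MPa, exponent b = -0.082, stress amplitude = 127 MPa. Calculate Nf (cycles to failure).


sigma_a = sigma_f' * (2Nf)^b
2Nf = (sigma_a/sigma_f')^(1/b)
2Nf = (127/901)^(1/-0.082)
2Nf = 2.3827925e+10
Nf = 1.1914e+10


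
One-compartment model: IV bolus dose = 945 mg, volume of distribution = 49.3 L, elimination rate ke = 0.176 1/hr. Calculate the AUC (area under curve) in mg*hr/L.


C0 = Dose/Vd = 945/49.3 = 19.1684 mg/L
AUC = C0/ke = 19.1684/0.176
AUC = 108.9 mg*hr/L


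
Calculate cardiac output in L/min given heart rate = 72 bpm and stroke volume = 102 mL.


CO = HR * SV
CO = 72 * 102 / 1000
CO = 7.344 L/min


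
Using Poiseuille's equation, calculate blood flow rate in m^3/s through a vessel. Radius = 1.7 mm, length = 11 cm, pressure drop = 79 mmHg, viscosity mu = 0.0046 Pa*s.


Q = pi*r^4*dP / (8*mu*L)
r = 0.0017 m, L = 0.11 m
dP = 79 mmHg = 10532.438 Pa
Q = 6.8271e-05 m^3/s


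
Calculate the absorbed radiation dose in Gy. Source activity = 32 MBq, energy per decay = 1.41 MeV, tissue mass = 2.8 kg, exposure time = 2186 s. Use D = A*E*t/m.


A = 32 MBq = 3.2000e+07 Bq
E = 1.41 MeV = 2.25882e-13 J
D = A*E*t/m = 3.2000e+07*2.25882e-13*2186/2.8
D = 0.005643 Gy


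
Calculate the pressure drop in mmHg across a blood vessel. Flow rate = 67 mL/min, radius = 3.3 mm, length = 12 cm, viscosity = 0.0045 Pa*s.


dP = 8*mu*L*Q / (pi*r^4)
Q = 67 mL/min = 1.11667e-06 m^3/s
dP = 12.948 Pa = 12.948 / 133.322 mmHg = 0.09712 mmHg


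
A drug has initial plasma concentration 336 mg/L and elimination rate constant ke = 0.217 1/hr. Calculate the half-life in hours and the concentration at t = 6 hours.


t_half = ln(2) / ke = 0.693147 / 0.217 = 3.194 hr
C(t) = C0 * exp(-ke*t) = 336 * exp(-0.217*6)
C(6) = 91.39 mg/L


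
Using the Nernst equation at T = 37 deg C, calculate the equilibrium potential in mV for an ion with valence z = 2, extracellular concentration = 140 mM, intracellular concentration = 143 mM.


E = (RT/(zF)) * ln(C_out/C_in)
T = 37 + 273.15 = 310.15 K
E = (8.314 * 310.15 / (2 * 96485)) * ln(140/143)
E = -0.2833 mV


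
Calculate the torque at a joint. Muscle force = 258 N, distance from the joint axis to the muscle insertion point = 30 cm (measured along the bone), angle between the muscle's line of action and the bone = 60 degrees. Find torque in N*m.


Torque = F * d * sin(theta)   (moment arm = d*sin(theta))
d = 30 cm = 0.3 m
Torque = 258 * 0.3 * sin(60)
Torque = 67.03 N*m


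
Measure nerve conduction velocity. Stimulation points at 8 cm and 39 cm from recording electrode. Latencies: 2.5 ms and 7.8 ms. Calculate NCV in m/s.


Distance = (39 - 8) / 100 = 0.31 m
dt = (7.8 - 2.5) / 1000 = 0.0053 s
NCV = dist / dt = 58.49 m/s


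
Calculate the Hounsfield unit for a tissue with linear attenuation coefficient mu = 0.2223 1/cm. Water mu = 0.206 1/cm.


HU = ((mu_tissue - mu_water) / mu_water) * 1000
HU = ((0.2223 - 0.206) / 0.206) * 1000
HU = 79.13


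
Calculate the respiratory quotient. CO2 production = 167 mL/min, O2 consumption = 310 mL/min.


RQ = VCO2 / VO2
RQ = 167 / 310
RQ = 0.5387


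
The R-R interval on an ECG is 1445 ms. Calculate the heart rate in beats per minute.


HR = 60 / RR_interval(s)
RR = 1445 ms = 1.445 s
HR = 60 / 1.445 = 41.52 bpm


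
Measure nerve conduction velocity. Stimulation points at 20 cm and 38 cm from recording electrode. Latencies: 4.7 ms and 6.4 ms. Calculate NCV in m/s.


Distance = (38 - 20) / 100 = 0.18 m
dt = (6.4 - 4.7) / 1000 = 0.0017 s
NCV = dist / dt = 105.9 m/s


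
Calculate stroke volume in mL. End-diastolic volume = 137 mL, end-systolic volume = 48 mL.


SV = EDV - ESV
SV = 137 - 48
SV = 89 mL


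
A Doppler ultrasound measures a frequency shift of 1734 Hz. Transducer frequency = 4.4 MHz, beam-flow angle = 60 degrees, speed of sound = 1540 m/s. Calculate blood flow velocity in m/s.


v = fd * c / (2 * f0 * cos(theta))
v = 1734 * 1540 / (2 * 4.4000e+06 * cos(60))
v = 0.6069 m/s


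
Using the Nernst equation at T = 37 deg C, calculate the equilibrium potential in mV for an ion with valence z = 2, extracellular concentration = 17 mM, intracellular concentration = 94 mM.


E = (RT/(zF)) * ln(C_out/C_in)
T = 37 + 273.15 = 310.15 K
E = (8.314 * 310.15 / (2 * 96485)) * ln(17/94)
E = -22.85 mV


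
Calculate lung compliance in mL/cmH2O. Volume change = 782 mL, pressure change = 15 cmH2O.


C = dV / dP
C = 782 / 15
C = 52.13 mL/cmH2O


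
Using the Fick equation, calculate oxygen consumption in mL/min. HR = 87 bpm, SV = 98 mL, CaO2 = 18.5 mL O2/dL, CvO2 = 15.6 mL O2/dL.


CO = HR*SV = 87*98/1000 = 8.526 L/min
a-v O2 diff = 18.5 - 15.6 = 2.9 mL/dL
VO2 = CO * (CaO2-CvO2) * 10 dL/L
VO2 = 8.526 * 2.9 * 10
VO2 = 247.3 mL/min
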